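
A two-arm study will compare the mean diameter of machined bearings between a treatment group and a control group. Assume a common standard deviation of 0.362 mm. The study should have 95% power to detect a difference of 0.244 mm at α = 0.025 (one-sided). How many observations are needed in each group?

58 per group

For two equal groups, n per group = 2·((z_α + z_β)·σ/δ)².
z_α = 1.960; z_β = 1.645 (power 95%).
n = 2 × (3.605 × 0.362 / 0.244)² = 2 × 28.61 = 57.22
Round up: n = 58 per group.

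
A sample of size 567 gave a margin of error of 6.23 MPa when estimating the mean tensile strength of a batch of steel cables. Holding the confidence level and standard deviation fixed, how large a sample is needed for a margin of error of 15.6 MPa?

Margin of error scales as 1/√n, so n₂ = n₁·(E₁/E₂)².
n₂ = 567 × (6.23/15.6)² = 567 × 0.1595 = 90.44
Round up: n₂ = 91.

n = 91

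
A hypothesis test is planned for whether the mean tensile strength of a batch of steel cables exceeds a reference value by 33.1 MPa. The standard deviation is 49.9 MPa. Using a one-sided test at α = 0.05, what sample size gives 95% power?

25

For a one-sample z-test, n = ((z_α + z_β)·σ/δ)².
z_α = 1.645 (one-sided α = 0.05); z_β = 1.645 (power 95% → β = 0.05).
n = (3.290 × 49.9 / 33.1)² = 24.60
Round up: n = 25.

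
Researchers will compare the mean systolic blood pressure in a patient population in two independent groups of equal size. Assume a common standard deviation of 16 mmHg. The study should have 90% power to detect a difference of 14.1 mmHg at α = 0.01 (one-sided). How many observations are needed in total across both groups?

68 total

For two equal groups, n per group = 2·((z_α + z_β)·σ/δ)².
z_α = 2.326; z_β = 1.282 (power 90%).
n = 2 × (3.608 × 16 / 14.1)² = 2 × 16.76 = 33.52
Round up: n = 34 per group.
Total across both groups: 2 × 34 = 68.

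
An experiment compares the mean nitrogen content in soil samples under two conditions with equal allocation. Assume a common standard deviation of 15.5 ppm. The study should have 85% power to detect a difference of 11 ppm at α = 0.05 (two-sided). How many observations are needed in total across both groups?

For two equal groups, n per group = 2·((z_{α/2} + z_β)·σ/δ)².
z_{α/2} = 1.960; z_β = 1.036 (power 85%).
n = 2 × (2.996 × 15.5 / 11)² = 2 × 17.82 = 35.64
Round up: n = 36 per group.
Total across both groups: 2 × 36 = 72.

72 total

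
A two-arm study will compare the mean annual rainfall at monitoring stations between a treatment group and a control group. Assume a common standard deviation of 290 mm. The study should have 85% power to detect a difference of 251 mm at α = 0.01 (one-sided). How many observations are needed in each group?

For two equal groups, n per group = 2·((z_α + z_β)·σ/δ)².
z_α = 2.326; z_β = 1.036 (power 85%).
n = 2 × (3.362 × 290 / 251)² = 2 × 15.09 = 30.18
Round up: n = 31 per group.

31 per group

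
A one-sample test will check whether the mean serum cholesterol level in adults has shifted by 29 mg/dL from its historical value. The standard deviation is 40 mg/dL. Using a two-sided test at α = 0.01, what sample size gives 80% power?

23

For a one-sample z-test, n = ((z_{α/2} + z_β)·σ/δ)².
z_{α/2} = 2.576 (two-sided α = 0.01); z_β = 0.842 (power 80% → β = 0.2).
n = (3.418 × 40 / 29)² = 22.23
Round up: n = 23.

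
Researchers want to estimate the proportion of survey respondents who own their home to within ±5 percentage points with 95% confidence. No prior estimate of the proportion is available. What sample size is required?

385

For a proportion with margin E = 0.05 at 95% confidence, z = 1.960.
With no prior estimate, use p = 0.5, which maximizes p(1−p) at 0.25.
n = 0.25 × (z/E)² = 0.25 × (1.960/0.05)² = 384.16
Round up: n = 385.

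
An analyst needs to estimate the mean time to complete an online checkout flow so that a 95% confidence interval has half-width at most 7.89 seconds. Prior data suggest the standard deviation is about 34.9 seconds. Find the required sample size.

For a mean, the margin of error is E = z·σ/√n, so n = (zσ/E)².
At 95% confidence, z = 1.960.
n = (1.960 × 34.9 / 7.89)² = 75.16
Round up: n = 76.

76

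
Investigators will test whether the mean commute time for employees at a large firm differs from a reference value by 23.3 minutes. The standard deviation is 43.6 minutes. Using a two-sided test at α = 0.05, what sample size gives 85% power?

32

For a one-sample z-test, n = ((z_{α/2} + z_β)·σ/δ)².
z_{α/2} = 1.960 (two-sided α = 0.05); z_β = 1.036 (power 85% → β = 0.15).
n = (2.996 × 43.6 / 23.3)² = 31.43
Round up: n = 32.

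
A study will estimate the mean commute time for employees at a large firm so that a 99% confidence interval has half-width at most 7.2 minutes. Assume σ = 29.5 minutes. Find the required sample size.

For a mean, the margin of error is E = z·σ/√n, so n = (zσ/E)².
At 99% confidence, z = 2.576.
n = (2.576 × 29.5 / 7.2)² = 111.40
Round up: n = 112.

112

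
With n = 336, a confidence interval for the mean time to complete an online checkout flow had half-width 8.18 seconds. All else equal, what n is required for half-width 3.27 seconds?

2103

Margin of error scales as 1/√n, so n₂ = n₁·(E₁/E₂)².
n₂ = 336 × (8.18/3.27)² = 336 × 6.258 = 2102.69
Round up: n₂ = 2103.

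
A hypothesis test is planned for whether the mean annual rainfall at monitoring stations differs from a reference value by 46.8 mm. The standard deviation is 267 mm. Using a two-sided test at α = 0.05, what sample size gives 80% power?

For a one-sample z-test, n = ((z_{α/2} + z_β)·σ/δ)².
z_{α/2} = 1.960 (two-sided α = 0.05); z_β = 0.842 (power 80% → β = 0.2).
n = (2.802 × 267 / 46.8)² = 255.54
Round up: n = 256.

n = 256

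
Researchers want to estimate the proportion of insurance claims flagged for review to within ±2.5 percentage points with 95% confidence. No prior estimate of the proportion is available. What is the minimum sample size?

For a proportion with margin E = 0.025 at 95% confidence, z = 1.960.
With no prior estimate, use p = 0.5, which maximizes p(1−p) at 0.25.
n = 0.25 × (z/E)² = 0.25 × (1.960/0.025)² = 1536.64
Round up: n = 1537.

n = 1537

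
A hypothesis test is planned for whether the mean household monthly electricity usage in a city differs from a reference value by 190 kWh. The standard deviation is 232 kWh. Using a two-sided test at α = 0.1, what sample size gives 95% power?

17

For a one-sample z-test, n = ((z_{α/2} + z_β)·σ/δ)².
z_{α/2} = 1.645 (two-sided α = 0.1); z_β = 1.645 (power 95% → β = 0.05).
n = (3.290 × 232 / 190)² = 16.14
Round up: n = 17.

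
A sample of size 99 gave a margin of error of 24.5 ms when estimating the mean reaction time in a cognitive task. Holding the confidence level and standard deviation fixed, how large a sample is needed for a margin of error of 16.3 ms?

n = 224

Margin of error scales as 1/√n, so n₂ = n₁·(E₁/E₂)².
n₂ = 99 × (24.5/16.3)² = 99 × 2.259 = 223.64
Round up: n₂ = 224.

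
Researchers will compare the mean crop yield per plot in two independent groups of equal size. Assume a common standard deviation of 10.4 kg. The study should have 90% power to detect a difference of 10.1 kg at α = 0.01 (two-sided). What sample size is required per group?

For two equal groups, n per group = 2·((z_{α/2} + z_β)·σ/δ)².
z_{α/2} = 2.576; z_β = 1.282 (power 90%).
n = 2 × (3.858 × 10.4 / 10.1)² = 2 × 15.78 = 31.56
Round up: n = 32 per group.

32 per group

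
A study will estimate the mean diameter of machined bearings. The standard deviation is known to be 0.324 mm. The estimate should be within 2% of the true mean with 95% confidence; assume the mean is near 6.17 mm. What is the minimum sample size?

For a mean, the margin of error is E = z·σ/√n, so n = (zσ/E)².
At 95% confidence, z = 1.960.
E = 2% of 6.17 = 0.1234 mm.
n = (1.960 × 0.324 / 0.1234)² = 26.48
Round up: n = 27.

27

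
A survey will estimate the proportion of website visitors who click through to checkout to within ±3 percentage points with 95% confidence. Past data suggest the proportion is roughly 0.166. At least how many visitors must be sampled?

For a proportion with margin E = 0.03 at 95% confidence, z = 1.960.
n = p̂(1−p̂)(z/E)² = 0.166 × 0.834 × (1.960/0.03)² = 590.94
Round up: n = 591.

591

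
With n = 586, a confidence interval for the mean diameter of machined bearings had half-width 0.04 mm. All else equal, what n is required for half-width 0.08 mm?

Margin of error scales as 1/√n, so n₂ = n₁·(E₁/E₂)².
n₂ = 586 × (0.04/0.08)² = 586 × 0.25 = 146.50
Round up: n₂ = 147.

147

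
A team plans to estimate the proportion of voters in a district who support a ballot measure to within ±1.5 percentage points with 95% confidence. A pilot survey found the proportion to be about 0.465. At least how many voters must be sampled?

4248

For a proportion with margin E = 0.015 at 95% confidence, z = 1.960.
n = p̂(1−p̂)(z/E)² = 0.465 × 0.535 × (1.960/0.015)² = 4247.53
Round up: n = 4248.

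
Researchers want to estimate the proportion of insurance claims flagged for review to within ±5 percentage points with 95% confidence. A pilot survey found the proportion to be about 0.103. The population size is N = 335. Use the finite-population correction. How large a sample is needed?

100

For a proportion with margin E = 0.05 at 95% confidence, z = 1.960.
n = p̂(1−p̂)(z/E)² = 0.103 × 0.897 × (1.960/0.05)² = 141.97 — call this n₀.
Finite-population correction with N = 335: n = n₀ / (1 + (n₀−1)/N) = 141.97 / 1.421 = 99.91
Round up: n = 100.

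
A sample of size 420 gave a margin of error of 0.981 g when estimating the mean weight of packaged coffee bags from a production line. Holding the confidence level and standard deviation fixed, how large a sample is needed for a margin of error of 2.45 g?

Margin of error scales as 1/√n, so n₂ = n₁·(E₁/E₂)².
n₂ = 420 × (0.981/2.45)² = 420 × 0.1603 = 67.33
Round up: n₂ = 68.

68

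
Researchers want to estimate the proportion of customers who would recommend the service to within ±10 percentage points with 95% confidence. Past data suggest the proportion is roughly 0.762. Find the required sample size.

For a proportion with margin E = 0.1 at 95% confidence, z = 1.960.
n = p̂(1−p̂)(z/E)² = 0.762 × 0.238 × (1.960/0.1)² = 69.67
Round up: n = 70.

n = 70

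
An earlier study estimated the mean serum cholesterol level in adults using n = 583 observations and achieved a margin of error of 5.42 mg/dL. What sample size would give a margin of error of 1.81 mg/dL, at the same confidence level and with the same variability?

5228

Margin of error scales as 1/√n, so n₂ = n₁·(E₁/E₂)².
n₂ = 583 × (5.42/1.81)² = 583 × 8.967 = 5227.76
Round up: n₂ = 5228.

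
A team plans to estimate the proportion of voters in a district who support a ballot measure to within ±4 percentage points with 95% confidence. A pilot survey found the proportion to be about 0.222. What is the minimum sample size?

415

For a proportion with margin E = 0.04 at 95% confidence, z = 1.960.
n = p̂(1−p̂)(z/E)² = 0.222 × 0.778 × (1.960/0.04)² = 414.69
Round up: n = 415.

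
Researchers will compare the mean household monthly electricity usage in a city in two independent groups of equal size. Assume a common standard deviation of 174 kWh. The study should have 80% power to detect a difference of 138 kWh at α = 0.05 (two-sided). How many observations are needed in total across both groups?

For two equal groups, n per group = 2·((z_{α/2} + z_β)·σ/δ)².
z_{α/2} = 1.960; z_β = 0.842 (power 80%).
n = 2 × (2.802 × 174 / 138)² = 2 × 12.48 = 24.96
Round up: n = 25 per group.
Total across both groups: 2 × 25 = 50.

50 total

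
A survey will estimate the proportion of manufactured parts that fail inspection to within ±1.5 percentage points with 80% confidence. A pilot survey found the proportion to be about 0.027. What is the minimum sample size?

192

For a proportion with margin E = 0.015 at 80% confidence, z = 1.282.
n = p̂(1−p̂)(z/E)² = 0.027 × 0.973 × (1.282/0.015)² = 191.90
Round up: n = 192.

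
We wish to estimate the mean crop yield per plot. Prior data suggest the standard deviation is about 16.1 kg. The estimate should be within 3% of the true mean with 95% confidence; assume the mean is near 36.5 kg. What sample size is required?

n = 831

For a mean, the margin of error is E = z·σ/√n, so n = (zσ/E)².
At 95% confidence, z = 1.960.
E = 3% of 36.5 = 1.095 kg.
n = (1.960 × 16.1 / 1.095)² = 830.49
Round up: n = 831.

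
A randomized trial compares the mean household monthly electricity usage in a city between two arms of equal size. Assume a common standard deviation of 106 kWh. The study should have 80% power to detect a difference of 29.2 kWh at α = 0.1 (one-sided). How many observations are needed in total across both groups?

238 total

For two equal groups, n per group = 2·((z_α + z_β)·σ/δ)².
z_α = 1.282; z_β = 0.842 (power 80%).
n = 2 × (2.124 × 106 / 29.2)² = 2 × 59.45 = 118.90
Round up: n = 119 per group.
Total across both groups: 2 × 119 = 238.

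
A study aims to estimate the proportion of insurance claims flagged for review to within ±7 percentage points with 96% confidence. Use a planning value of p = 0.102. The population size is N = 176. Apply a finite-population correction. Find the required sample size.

55

For a proportion with margin E = 0.07 at 96% confidence, z = 2.054.
n = p̂(1−p̂)(z/E)² = 0.102 × 0.898 × (2.054/0.07)² = 78.86 — call this n₀.
Finite-population correction with N = 176: n = n₀ / (1 + (n₀−1)/N) = 78.86 / 1.442 = 54.69
Round up: n = 55.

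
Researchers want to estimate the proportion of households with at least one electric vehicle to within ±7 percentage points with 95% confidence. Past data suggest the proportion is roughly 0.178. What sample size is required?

For a proportion with margin E = 0.07 at 95% confidence, z = 1.960.
n = p̂(1−p̂)(z/E)² = 0.178 × 0.822 × (1.960/0.07)² = 114.71
Round up: n = 115.

n = 115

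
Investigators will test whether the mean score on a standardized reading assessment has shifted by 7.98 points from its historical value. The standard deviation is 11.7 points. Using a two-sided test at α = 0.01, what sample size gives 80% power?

26

For a one-sample z-test, n = ((z_{α/2} + z_β)·σ/δ)².
z_{α/2} = 2.576 (two-sided α = 0.01); z_β = 0.842 (power 80% → β = 0.2).
n = (3.418 × 11.7 / 7.98)² = 25.11
Round up: n = 26.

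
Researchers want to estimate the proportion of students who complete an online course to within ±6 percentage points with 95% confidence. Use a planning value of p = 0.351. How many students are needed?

244

For a proportion with margin E = 0.06 at 95% confidence, z = 1.960.
n = p̂(1−p̂)(z/E)² = 0.351 × 0.649 × (1.960/0.06)² = 243.09
Round up: n = 244.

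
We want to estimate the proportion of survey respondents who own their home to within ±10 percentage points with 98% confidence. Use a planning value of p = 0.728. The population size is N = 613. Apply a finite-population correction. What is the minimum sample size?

n = 92

For a proportion with margin E = 0.1 at 98% confidence, z = 2.326.
n = p̂(1−p̂)(z/E)² = 0.728 × 0.272 × (2.326/0.1)² = 107.13 — call this n₀.
Finite-population correction with N = 613: n = n₀ / (1 + (n₀−1)/N) = 107.13 / 1.173 = 91.33
Round up: n = 92.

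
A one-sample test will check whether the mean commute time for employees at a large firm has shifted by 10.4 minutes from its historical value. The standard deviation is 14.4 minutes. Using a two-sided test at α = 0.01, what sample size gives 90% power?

For a one-sample z-test, n = ((z_{α/2} + z_β)·σ/δ)².
z_{α/2} = 2.576 (two-sided α = 0.01); z_β = 1.282 (power 90% → β = 0.1).
n = (3.858 × 14.4 / 10.4)² = 28.54
Round up: n = 29.

n = 29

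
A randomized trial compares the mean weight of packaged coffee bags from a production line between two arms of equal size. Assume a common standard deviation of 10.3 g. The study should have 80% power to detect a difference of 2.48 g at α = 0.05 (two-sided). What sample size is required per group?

For two equal groups, n per group = 2·((z_{α/2} + z_β)·σ/δ)².
z_{α/2} = 1.960; z_β = 0.842 (power 80%).
n = 2 × (2.802 × 10.3 / 2.48)² = 2 × 135.43 = 270.86
Round up: n = 271 per group.

271 per group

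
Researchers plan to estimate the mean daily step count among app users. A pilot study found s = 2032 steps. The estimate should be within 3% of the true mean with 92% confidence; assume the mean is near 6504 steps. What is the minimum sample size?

For a mean, the margin of error is E = z·σ/√n, so n = (zσ/E)².
At 92% confidence, z = 1.751.
E = 3% of 6504 = 195.1 steps.
n = (1.751 × 2032 / 195.1)² = 332.52
Round up: n = 333.

333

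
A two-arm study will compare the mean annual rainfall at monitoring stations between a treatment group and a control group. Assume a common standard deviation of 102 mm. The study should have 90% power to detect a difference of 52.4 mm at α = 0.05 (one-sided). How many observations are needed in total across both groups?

130 total

For two equal groups, n per group = 2·((z_α + z_β)·σ/δ)².
z_α = 1.645; z_β = 1.282 (power 90%).
n = 2 × (2.927 × 102 / 52.4)² = 2 × 32.46 = 64.92
Round up: n = 65 per group.
Total across both groups: 2 × 65 = 130.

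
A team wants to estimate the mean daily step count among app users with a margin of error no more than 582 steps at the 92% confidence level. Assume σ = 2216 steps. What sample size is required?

45

For a mean, the margin of error is E = z·σ/√n, so n = (zσ/E)².
At 92% confidence, z = 1.751.
n = (1.751 × 2216 / 582)² = 44.45
Round up: n = 45.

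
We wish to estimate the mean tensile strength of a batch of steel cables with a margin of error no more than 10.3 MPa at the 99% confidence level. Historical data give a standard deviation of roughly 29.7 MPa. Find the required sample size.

For a mean, the margin of error is E = z·σ/√n, so n = (zσ/E)².
At 99% confidence, z = 2.576.
n = (2.576 × 29.7 / 10.3)² = 55.17
Round up: n = 56.

n = 56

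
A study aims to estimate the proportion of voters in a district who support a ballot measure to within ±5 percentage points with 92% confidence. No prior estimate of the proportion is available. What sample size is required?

307

For a proportion with margin E = 0.05 at 92% confidence, z = 1.751.
With no prior estimate, use p = 0.5, which maximizes p(1−p) at 0.25.
n = 0.25 × (z/E)² = 0.25 × (1.751/0.05)² = 306.60
Round up: n = 307.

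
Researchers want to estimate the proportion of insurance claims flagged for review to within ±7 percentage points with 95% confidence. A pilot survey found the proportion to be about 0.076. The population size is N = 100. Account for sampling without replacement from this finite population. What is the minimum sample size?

n = 36

For a proportion with margin E = 0.07 at 95% confidence, z = 1.960.
n = p̂(1−p̂)(z/E)² = 0.076 × 0.924 × (1.960/0.07)² = 55.06 — call this n₀.
Finite-population correction with N = 100: n = n₀ / (1 + (n₀−1)/N) = 55.06 / 1.541 = 35.73
Round up: n = 36.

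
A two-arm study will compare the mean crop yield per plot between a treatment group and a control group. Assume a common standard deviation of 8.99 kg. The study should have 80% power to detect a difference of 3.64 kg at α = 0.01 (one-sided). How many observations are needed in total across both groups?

For two equal groups, n per group = 2·((z_α + z_β)·σ/δ)².
z_α = 2.326; z_β = 0.842 (power 80%).
n = 2 × (3.168 × 8.99 / 3.64)² = 2 × 61.22 = 122.44
Round up: n = 123 per group.
Total across both groups: 2 × 123 = 246.

246 total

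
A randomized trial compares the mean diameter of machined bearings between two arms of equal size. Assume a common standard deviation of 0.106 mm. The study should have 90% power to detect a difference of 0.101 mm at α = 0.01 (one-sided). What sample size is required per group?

29 per group

For two equal groups, n per group = 2·((z_α + z_β)·σ/δ)².
z_α = 2.326; z_β = 1.282 (power 90%).
n = 2 × (3.608 × 0.106 / 0.101)² = 2 × 14.34 = 28.68
Round up: n = 29 per group.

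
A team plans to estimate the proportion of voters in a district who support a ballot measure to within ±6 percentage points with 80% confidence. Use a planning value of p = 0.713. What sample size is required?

94

For a proportion with margin E = 0.06 at 80% confidence, z = 1.282.
n = p̂(1−p̂)(z/E)² = 0.713 × 0.287 × (1.282/0.06)² = 93.42
Round up: n = 94.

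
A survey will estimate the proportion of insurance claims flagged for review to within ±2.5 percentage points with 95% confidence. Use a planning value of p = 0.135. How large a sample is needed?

For a proportion with margin E = 0.025 at 95% confidence, z = 1.960.
n = p̂(1−p̂)(z/E)² = 0.135 × 0.865 × (1.960/0.025)² = 717.76
Round up: n = 718.

718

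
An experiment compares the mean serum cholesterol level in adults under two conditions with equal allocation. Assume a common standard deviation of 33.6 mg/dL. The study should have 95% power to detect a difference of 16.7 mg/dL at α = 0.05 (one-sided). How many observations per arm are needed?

For two equal groups, n per group = 2·((z_α + z_β)·σ/δ)².
z_α = 1.645; z_β = 1.645 (power 95%).
n = 2 × (3.290 × 33.6 / 16.7)² = 2 × 43.82 = 87.64
Round up: n = 88 per group.

88 per group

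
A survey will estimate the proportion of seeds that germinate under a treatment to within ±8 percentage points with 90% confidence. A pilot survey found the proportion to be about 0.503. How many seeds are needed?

For a proportion with margin E = 0.08 at 90% confidence, z = 1.645.
n = p̂(1−p̂)(z/E)² = 0.503 × 0.497 × (1.645/0.08)² = 105.70
Round up: n = 106.

n = 106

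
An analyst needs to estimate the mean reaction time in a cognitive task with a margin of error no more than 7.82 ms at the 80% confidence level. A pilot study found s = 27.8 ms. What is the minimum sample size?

21

For a mean, the margin of error is E = z·σ/√n, so n = (zσ/E)².
At 80% confidence, z = 1.282.
n = (1.282 × 27.8 / 7.82)² = 20.77
Round up: n = 21.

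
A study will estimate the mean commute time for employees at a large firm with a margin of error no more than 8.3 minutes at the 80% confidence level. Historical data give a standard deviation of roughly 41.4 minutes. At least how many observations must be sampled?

For a mean, the margin of error is E = z·σ/√n, so n = (zσ/E)².
At 80% confidence, z = 1.282.
n = (1.282 × 41.4 / 8.3)² = 40.89
Round up: n = 41.

n = 41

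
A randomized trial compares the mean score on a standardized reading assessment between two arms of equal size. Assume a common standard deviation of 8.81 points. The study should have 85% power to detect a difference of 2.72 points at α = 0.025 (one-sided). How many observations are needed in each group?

For two equal groups, n per group = 2·((z_α + z_β)·σ/δ)².
z_α = 1.960; z_β = 1.036 (power 85%).
n = 2 × (2.996 × 8.81 / 2.72)² = 2 × 94.17 = 188.34
Round up: n = 189 per group.

189 per group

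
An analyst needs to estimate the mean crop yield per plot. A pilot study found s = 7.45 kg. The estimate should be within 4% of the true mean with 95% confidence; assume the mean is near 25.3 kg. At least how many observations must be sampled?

209

For a mean, the margin of error is E = z·σ/√n, so n = (zσ/E)².
At 95% confidence, z = 1.960.
E = 4% of 25.3 = 1.012 kg.
n = (1.960 × 7.45 / 1.012)² = 208.19
Round up: n = 209.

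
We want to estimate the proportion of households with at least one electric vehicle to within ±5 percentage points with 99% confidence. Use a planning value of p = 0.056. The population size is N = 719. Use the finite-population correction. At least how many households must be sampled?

For a proportion with margin E = 0.05 at 99% confidence, z = 2.576.
n = p̂(1−p̂)(z/E)² = 0.056 × 0.944 × (2.576/0.05)² = 140.32 — call this n₀.
Finite-population correction with N = 719: n = n₀ / (1 + (n₀−1)/N) = 140.32 / 1.194 = 117.52
Round up: n = 118.

118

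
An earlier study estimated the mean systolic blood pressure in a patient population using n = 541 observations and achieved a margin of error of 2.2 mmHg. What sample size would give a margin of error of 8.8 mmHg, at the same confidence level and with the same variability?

Margin of error scales as 1/√n, so n₂ = n₁·(E₁/E₂)².
n₂ = 541 × (2.2/8.8)² = 541 × 0.0625 = 33.81
Round up: n₂ = 34.

34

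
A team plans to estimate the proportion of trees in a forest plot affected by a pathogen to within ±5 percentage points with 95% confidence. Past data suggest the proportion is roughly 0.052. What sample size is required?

For a proportion with margin E = 0.05 at 95% confidence, z = 1.960.
n = p̂(1−p̂)(z/E)² = 0.052 × 0.948 × (1.960/0.05)² = 75.75
Round up: n = 76.

n = 76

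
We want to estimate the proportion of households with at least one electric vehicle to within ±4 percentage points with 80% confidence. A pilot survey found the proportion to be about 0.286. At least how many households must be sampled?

n = 210

For a proportion with margin E = 0.04 at 80% confidence, z = 1.282.
n = p̂(1−p̂)(z/E)² = 0.286 × 0.714 × (1.282/0.04)² = 209.76
Round up: n = 210.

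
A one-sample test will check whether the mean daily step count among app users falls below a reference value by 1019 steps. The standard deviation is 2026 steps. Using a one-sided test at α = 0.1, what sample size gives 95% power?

For a one-sample z-test, n = ((z_α + z_β)·σ/δ)².
z_α = 1.282 (one-sided α = 0.1); z_β = 1.645 (power 95% → β = 0.05).
n = (2.927 × 2026 / 1019)² = 33.87
Round up: n = 34.

34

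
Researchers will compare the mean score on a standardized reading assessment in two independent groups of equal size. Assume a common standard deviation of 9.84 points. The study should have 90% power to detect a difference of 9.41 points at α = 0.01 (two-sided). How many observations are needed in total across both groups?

For two equal groups, n per group = 2·((z_{α/2} + z_β)·σ/δ)².
z_{α/2} = 2.576; z_β = 1.282 (power 90%).
n = 2 × (3.858 × 9.84 / 9.41)² = 2 × 16.28 = 32.56
Round up: n = 33 per group.
Total across both groups: 2 × 33 = 66.

66 total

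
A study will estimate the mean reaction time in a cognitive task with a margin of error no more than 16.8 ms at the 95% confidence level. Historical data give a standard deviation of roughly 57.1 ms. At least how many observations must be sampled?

For a mean, the margin of error is E = z·σ/√n, so n = (zσ/E)².
At 95% confidence, z = 1.960.
n = (1.960 × 57.1 / 16.8)² = 44.38
Round up: n = 45.

45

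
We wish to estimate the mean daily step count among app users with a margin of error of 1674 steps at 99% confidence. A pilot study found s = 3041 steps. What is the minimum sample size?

22

For a mean, the margin of error is E = z·σ/√n, so n = (zσ/E)².
At 99% confidence, z = 2.576.
n = (2.576 × 3041 / 1674)² = 21.90
Round up: n = 22.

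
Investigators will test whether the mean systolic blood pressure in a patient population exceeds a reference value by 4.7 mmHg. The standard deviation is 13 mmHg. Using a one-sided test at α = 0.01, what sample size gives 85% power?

For a one-sample z-test, n = ((z_α + z_β)·σ/δ)².
z_α = 2.326 (one-sided α = 0.01); z_β = 1.036 (power 85% → β = 0.15).
n = (3.362 × 13 / 4.7)² = 86.47
Round up: n = 87.

n = 87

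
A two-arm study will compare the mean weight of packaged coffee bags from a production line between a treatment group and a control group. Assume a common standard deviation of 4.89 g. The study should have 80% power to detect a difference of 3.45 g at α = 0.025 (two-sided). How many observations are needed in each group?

39 per group

For two equal groups, n per group = 2·((z_{α/2} + z_β)·σ/δ)².
z_{α/2} = 2.241; z_β = 0.842 (power 80%).
n = 2 × (3.083 × 4.89 / 3.45)² = 2 × 19.10 = 38.20
Round up: n = 39 per group.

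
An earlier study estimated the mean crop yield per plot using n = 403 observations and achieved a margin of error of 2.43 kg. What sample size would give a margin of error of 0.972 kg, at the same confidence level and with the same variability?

n = 2519

Margin of error scales as 1/√n, so n₂ = n₁·(E₁/E₂)².
n₂ = 403 × (2.43/0.972)² = 403 × 6.25 = 2518.75
Round up: n₂ = 2519.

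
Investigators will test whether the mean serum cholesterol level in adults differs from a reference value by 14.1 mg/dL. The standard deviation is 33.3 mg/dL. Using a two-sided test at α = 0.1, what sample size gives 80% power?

n = 35

For a one-sample z-test, n = ((z_{α/2} + z_β)·σ/δ)².
z_{α/2} = 1.645 (two-sided α = 0.1); z_β = 0.842 (power 80% → β = 0.2).
n = (2.487 × 33.3 / 14.1)² = 34.50
Round up: n = 35.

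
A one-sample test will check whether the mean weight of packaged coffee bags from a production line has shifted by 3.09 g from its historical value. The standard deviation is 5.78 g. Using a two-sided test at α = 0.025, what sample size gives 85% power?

For a one-sample z-test, n = ((z_{α/2} + z_β)·σ/δ)².
z_{α/2} = 2.241 (two-sided α = 0.025); z_β = 1.036 (power 85% → β = 0.15).
n = (3.277 × 5.78 / 3.09)² = 37.57
Round up: n = 38.

38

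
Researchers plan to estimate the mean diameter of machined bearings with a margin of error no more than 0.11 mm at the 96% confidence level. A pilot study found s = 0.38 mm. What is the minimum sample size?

51

For a mean, the margin of error is E = z·σ/√n, so n = (zσ/E)².
At 96% confidence, z = 2.054.
n = (2.054 × 0.38 / 0.11)² = 50.35
Round up: n = 51.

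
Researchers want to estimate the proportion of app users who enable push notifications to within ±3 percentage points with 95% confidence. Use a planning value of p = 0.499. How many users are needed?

For a proportion with margin E = 0.03 at 95% confidence, z = 1.960.
n = p̂(1−p̂)(z/E)² = 0.499 × 0.501 × (1.960/0.03)² = 1067.11
Round up: n = 1068.

1068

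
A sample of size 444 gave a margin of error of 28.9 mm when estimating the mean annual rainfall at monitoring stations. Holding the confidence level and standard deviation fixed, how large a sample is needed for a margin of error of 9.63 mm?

3999

Margin of error scales as 1/√n, so n₂ = n₁·(E₁/E₂)².
n₂ = 444 × (28.9/9.63)² = 444 × 9.006 = 3998.66
Round up: n₂ = 3999.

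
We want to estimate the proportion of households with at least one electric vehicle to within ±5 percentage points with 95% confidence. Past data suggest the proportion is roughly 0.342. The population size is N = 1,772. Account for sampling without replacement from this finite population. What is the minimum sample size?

n = 290

For a proportion with margin E = 0.05 at 95% confidence, z = 1.960.
n = p̂(1−p̂)(z/E)² = 0.342 × 0.658 × (1.960/0.05)² = 345.80 — call this n₀.
Finite-population correction with N = 1,772: n = n₀ / (1 + (n₀−1)/N) = 345.80 / 1.195 = 289.37
Round up: n = 290.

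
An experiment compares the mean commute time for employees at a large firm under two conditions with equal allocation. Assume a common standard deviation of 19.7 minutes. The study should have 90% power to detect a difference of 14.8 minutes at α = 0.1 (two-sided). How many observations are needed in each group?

31 per group

For two equal groups, n per group = 2·((z_{α/2} + z_β)·σ/δ)².
z_{α/2} = 1.645; z_β = 1.282 (power 90%).
n = 2 × (2.927 × 19.7 / 14.8)² = 2 × 15.18 = 30.36
Round up: n = 31 per group.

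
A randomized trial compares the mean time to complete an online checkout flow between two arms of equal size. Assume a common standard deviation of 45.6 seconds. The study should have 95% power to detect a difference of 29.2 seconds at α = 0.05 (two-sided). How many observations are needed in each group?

For two equal groups, n per group = 2·((z_{α/2} + z_β)·σ/δ)².
z_{α/2} = 1.960; z_β = 1.645 (power 95%).
n = 2 × (3.605 × 45.6 / 29.2)² = 2 × 31.69 = 63.38
Round up: n = 64 per group.

64 per group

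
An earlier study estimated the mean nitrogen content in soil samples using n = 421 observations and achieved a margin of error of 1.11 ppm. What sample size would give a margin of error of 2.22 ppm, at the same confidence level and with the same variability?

Margin of error scales as 1/√n, so n₂ = n₁·(E₁/E₂)².
n₂ = 421 × (1.11/2.22)² = 421 × 0.25 = 105.25
Round up: n₂ = 106.

106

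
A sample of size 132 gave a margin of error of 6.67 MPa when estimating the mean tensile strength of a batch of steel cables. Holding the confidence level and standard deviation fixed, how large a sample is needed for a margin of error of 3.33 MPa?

n = 530

Margin of error scales as 1/√n, so n₂ = n₁·(E₁/E₂)².
n₂ = 132 × (6.67/3.33)² = 132 × 4.012 = 529.58
Round up: n₂ = 530.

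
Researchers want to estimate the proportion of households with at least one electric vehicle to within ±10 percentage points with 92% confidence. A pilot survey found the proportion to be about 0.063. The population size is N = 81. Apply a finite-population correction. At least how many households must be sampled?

For a proportion with margin E = 0.1 at 92% confidence, z = 1.751.
n = p̂(1−p̂)(z/E)² = 0.063 × 0.937 × (1.751/0.1)² = 18.10 — call this n₀.
Finite-population correction with N = 81: n = n₀ / (1 + (n₀−1)/N) = 18.10 / 1.211 = 14.95
Round up: n = 15.

n = 15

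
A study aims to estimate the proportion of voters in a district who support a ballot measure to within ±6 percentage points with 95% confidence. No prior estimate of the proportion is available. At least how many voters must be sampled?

267

For a proportion with margin E = 0.06 at 95% confidence, z = 1.960.
With no prior estimate, use p = 0.5, which maximizes p(1−p) at 0.25.
n = 0.25 × (z/E)² = 0.25 × (1.960/0.06)² = 266.78
Round up: n = 267.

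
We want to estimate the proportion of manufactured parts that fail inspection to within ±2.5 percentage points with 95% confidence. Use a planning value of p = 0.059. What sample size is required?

n = 342

For a proportion with margin E = 0.025 at 95% confidence, z = 1.960.
n = p̂(1−p̂)(z/E)² = 0.059 × 0.941 × (1.960/0.025)² = 341.25
Round up: n = 342.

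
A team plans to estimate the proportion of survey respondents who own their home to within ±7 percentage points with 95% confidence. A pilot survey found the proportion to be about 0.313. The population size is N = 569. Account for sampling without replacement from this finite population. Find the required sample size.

For a proportion with margin E = 0.07 at 95% confidence, z = 1.960.
n = p̂(1−p̂)(z/E)² = 0.313 × 0.687 × (1.960/0.07)² = 168.58 — call this n₀.
Finite-population correction with N = 569: n = n₀ / (1 + (n₀−1)/N) = 168.58 / 1.295 = 130.18
Round up: n = 131.

131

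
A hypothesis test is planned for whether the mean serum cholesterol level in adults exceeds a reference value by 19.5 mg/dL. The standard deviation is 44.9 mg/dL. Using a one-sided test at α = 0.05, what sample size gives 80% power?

For a one-sample z-test, n = ((z_α + z_β)·σ/δ)².
z_α = 1.645 (one-sided α = 0.05); z_β = 0.842 (power 80% → β = 0.2).
n = (2.487 × 44.9 / 19.5)² = 32.79
Round up: n = 33.

33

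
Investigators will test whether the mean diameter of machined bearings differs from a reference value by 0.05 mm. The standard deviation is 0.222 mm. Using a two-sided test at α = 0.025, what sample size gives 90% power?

For a one-sample z-test, n = ((z_{α/2} + z_β)·σ/δ)².
z_{α/2} = 2.241 (two-sided α = 0.025); z_β = 1.282 (power 90% → β = 0.1).
n = (3.523 × 0.222 / 0.05)² = 244.68
Round up: n = 245.

245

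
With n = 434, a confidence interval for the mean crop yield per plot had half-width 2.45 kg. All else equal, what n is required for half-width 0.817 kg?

3903

Margin of error scales as 1/√n, so n₂ = n₁·(E₁/E₂)².
n₂ = 434 × (2.45/0.817)² = 434 × 8.993 = 3902.96
Round up: n₂ = 3903.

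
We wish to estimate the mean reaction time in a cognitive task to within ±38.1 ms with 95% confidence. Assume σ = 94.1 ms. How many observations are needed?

24

For a mean, the margin of error is E = z·σ/√n, so n = (zσ/E)².
At 95% confidence, z = 1.960.
n = (1.960 × 94.1 / 38.1)² = 23.43
Round up: n = 24.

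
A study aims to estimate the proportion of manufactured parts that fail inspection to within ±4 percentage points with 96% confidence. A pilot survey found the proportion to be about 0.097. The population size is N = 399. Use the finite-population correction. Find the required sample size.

147

For a proportion with margin E = 0.04 at 96% confidence, z = 2.054.
n = p̂(1−p̂)(z/E)² = 0.097 × 0.903 × (2.054/0.04)² = 230.96 — call this n₀.
Finite-population correction with N = 399: n = n₀ / (1 + (n₀−1)/N) = 230.96 / 1.576 = 146.55
Round up: n = 147.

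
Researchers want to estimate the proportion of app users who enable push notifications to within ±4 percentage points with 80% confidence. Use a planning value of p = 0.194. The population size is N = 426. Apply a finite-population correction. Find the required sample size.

117

For a proportion with margin E = 0.04 at 80% confidence, z = 1.282.
n = p̂(1−p̂)(z/E)² = 0.194 × 0.806 × (1.282/0.04)² = 160.62 — call this n₀.
Finite-population correction with N = 426: n = n₀ / (1 + (n₀−1)/N) = 160.62 / 1.375 = 116.81
Round up: n = 117.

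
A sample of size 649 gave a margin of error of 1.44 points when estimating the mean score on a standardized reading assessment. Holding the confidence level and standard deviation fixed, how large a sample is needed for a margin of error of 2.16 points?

289

Margin of error scales as 1/√n, so n₂ = n₁·(E₁/E₂)².
n₂ = 649 × (1.44/2.16)² = 649 × 0.4444 = 288.42
Round up: n₂ = 289.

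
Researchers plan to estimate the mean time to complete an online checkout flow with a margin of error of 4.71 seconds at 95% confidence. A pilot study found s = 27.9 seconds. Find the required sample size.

For a mean, the margin of error is E = z·σ/√n, so n = (zσ/E)².
At 95% confidence, z = 1.960.
n = (1.960 × 27.9 / 4.71)² = 134.80
Round up: n = 135.

135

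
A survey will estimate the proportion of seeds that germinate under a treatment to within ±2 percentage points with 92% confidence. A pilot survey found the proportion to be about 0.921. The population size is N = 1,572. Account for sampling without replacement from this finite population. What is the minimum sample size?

For a proportion with margin E = 0.02 at 92% confidence, z = 1.751.
n = p̂(1−p̂)(z/E)² = 0.921 × 0.079 × (1.751/0.02)² = 557.70 — call this n₀.
Finite-population correction with N = 1,572: n = n₀ / (1 + (n₀−1)/N) = 557.70 / 1.354 = 411.89
Round up: n = 412.

n = 412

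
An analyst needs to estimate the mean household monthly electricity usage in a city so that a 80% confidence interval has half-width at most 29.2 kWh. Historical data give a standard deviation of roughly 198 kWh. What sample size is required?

For a mean, the margin of error is E = z·σ/√n, so n = (zσ/E)².
At 80% confidence, z = 1.282.
n = (1.282 × 198 / 29.2)² = 75.57
Round up: n = 76.

n = 76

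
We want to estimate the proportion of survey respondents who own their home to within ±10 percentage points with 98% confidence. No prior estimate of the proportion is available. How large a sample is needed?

136

For a proportion with margin E = 0.1 at 98% confidence, z = 2.326.
With no prior estimate, use p = 0.5, which maximizes p(1−p) at 0.25.
n = 0.25 × (z/E)² = 0.25 × (2.326/0.1)² = 135.26
Round up: n = 136.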